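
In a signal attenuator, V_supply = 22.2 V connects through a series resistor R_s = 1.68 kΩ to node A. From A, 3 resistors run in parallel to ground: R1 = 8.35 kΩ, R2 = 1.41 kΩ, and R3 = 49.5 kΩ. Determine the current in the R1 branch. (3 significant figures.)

Equivalent of the parallel group: R_p = 1.178 kΩ.
Node voltage V_A = V_supply · R_p/(R_s + R_p) = 22.2 × 0.4121 = 9.149 V.
I(R1) = V_A / R1 = 9.149/8.35 = 1.096 mA.

I ≈ 1.10 mA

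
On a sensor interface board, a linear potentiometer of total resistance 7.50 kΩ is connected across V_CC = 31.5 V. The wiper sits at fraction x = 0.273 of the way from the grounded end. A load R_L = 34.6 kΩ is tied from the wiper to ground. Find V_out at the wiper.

The pot divides into 5.452 kΩ above the wiper and 2.048 kΩ below.
Lower segment in parallel with the load: 2.048 ‖ 34.6 = 1.933 kΩ.
Loaded-divider output: V_out = 31.5 × 0.2617 = 8.245 V.
(Unloaded: V_out = x·V_CC = 8.60 V.)

V_out ≈ 8.24 V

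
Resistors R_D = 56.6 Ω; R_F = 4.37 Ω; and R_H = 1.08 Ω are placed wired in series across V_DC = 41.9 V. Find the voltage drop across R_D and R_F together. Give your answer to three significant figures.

Series total: ΣR = 56.6 + 4.37 + 1.08 = 62.05 Ω.
R_{R_D..R_F} = 56.6 + 4.37 = 60.97 Ω.
By the voltage-divider rule, V = 41.9 × 60.97/62.05 = 41.17 V.

V ≈ 41.2 V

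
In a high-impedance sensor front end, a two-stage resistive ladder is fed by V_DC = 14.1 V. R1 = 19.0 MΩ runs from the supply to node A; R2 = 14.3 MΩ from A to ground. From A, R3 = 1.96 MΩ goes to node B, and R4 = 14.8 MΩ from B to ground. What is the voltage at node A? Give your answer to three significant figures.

V_A ≈ 4.07 V

Node A sees R2 in parallel with the series input of stage 2, R3 + R4 = 16.76 MΩ.
R2 ‖ (R3+R4) = 7.716 MΩ.
So V_A = 14.1 × 0.2888 = 4.072 V.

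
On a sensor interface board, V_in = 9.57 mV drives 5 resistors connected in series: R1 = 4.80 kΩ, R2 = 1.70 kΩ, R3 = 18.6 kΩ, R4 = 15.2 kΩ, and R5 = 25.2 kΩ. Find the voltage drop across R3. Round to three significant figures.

V ≈ 2.72 mV

Series total: ΣR = 4.80 + 1.70 + 18.6 + 15.2 + 25.2 = 65.50 kΩ.
V = V_in · R/ΣR = 9.57 × 0.2840 = 2.718 mV.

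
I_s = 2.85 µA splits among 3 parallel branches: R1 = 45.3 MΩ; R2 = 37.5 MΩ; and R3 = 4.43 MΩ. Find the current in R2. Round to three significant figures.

I ≈ 0.277 µA

Conductances: ΣG = 1/45.3 + 1/37.5 + 1/4.43 = 0.2745 (1/MΩ).
R2 takes the fraction G_k/ΣG = 0.02667/0.2745 = 0.09716, so I = 2.85 × 0.09716 = 0.2769 µA.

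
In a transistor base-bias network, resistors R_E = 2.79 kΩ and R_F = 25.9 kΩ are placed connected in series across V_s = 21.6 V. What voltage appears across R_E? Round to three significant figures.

V ≈ 2.10 V

Series total: ΣR = 2.79 + 25.9 = 28.69 kΩ.
By the voltage-divider rule, V = 21.6 × 2.790/28.69 = 2.101 V.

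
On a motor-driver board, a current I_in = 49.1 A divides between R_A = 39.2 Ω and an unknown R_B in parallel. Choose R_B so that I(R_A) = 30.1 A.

R_B ≈ 62.1 Ω

The fraction through R_A equals R_B/(R_A+R_B).
30.1/49.1 = R_B/(R_A + R_B) → R_B = R_A · (0.6130)/(1 − 0.6130) = 39.2 × 1.584 = 62.10 Ω.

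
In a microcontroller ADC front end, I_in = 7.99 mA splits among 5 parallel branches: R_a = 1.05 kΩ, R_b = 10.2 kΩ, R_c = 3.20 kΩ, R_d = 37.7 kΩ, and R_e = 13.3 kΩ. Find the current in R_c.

Conductances: ΣG = 1/1.05 + 1/10.2 + 1/3.20 + 1/37.7 + 1/13.3 = 1.465 (1/kΩ).
R_c takes the fraction G_k/ΣG = 0.3125/1.465 = 0.2134, so I = 7.99 × 0.2134 = 1.705 mA.

I ≈ 1.70 mA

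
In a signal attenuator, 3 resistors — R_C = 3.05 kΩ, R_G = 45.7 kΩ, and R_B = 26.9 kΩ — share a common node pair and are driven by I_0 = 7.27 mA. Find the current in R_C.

I ≈ 6.16 mA

ΣG = 1/3.05 + 1/45.7 + 1/26.9 = 0.3869.
Current divider: I(R_C) = I_0 · G_k/ΣG = 7.27 × (0.3279/0.3869) = 7.27 × 0.8474 = 6.160 mA.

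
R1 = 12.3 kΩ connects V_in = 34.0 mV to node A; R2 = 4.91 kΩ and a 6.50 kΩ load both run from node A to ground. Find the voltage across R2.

V_out ≈ 6.30 mV

First combine the lower leg with the load: R2 ‖ R_L = 2.797 kΩ.
Voltage divider with the loaded lower leg: V_out = 34.0 × 2.797/(12.3 + 2.797) = 34.0 × 0.1853 = 6.299 mV.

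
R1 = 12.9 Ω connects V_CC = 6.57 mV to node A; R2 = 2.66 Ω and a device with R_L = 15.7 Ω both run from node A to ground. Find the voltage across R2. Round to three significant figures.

V_out ≈ 0.985 mV

The load sits in parallel with R2, giving an effective lower resistance R2' = R2·R_L/(R2+R_L) = 2.275 Ω.
Then V_out = V_CC · R2'/(R1 + R2') = 6.57 × 2.275/15.17 = 0.9848 mV.
(Unloaded it would be 1.12 mV; the load pulls it down.)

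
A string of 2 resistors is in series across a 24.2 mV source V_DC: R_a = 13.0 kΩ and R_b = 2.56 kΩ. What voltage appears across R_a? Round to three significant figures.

Series total: ΣR = 13.0 + 2.56 = 15.56 kΩ.
By the voltage-divider rule, V = 24.2 × 13.00/15.56 = 20.22 mV.

V ≈ 20.2 mV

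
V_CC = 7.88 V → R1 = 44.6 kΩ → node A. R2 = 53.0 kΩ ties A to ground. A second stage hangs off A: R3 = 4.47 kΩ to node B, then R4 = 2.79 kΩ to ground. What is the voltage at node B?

The second stage (R3 + R4 = 7.260 kΩ) loads node A in parallel with R2.
Effective lower resistance at A: R2 ‖ 7.260 = 6.385 kΩ.
So V_A = 7.88 × 0.1252 = 0.9869 V.
Stage 2 is unloaded, so V_B = V_A · R4/(R3+R4) = 0.9869 × 2.79/7.260 = 0.3793 V.

V_B ≈ 0.379 V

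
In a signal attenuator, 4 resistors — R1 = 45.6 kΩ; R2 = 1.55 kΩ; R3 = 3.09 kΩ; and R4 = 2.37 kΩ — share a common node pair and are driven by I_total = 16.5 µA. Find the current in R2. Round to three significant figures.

I ≈ 7.54 µA

ΣG = 1/45.6 + 1/1.55 + 1/3.09 + 1/2.37 = 1.413.
Current divider: I(R2) = I_total · G_k/ΣG = 16.5 × (0.6452/1.413) = 16.5 × 0.4567 = 7.536 µA.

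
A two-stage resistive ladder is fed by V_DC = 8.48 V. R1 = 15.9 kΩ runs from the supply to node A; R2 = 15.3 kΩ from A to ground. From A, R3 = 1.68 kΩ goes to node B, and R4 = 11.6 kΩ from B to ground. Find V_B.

V_B ≈ 2.29 V

Looking into the second stage from A: R3 + R4 = 13.28 kΩ appears in parallel with R2.
Effective lower resistance at A: R2 ‖ 13.28 = 7.109 kΩ.
V_A = 8.48 × 7.109/(15.9 + 7.109) = 2.620 V.
Stage 2 is unloaded, so V_B = V_A · R4/(R3+R4) = 2.620 × 11.6/13.28 = 2.289 V.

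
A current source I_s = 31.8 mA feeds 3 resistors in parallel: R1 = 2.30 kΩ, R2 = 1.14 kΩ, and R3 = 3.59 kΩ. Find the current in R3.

ΣG = 1/2.30 + 1/1.14 + 1/3.59 = 1.591.
R3 takes the fraction G_k/ΣG = 0.2786/1.591 = 0.1751, so I = 31.8 × 0.1751 = 5.569 mA.

I ≈ 5.57 mA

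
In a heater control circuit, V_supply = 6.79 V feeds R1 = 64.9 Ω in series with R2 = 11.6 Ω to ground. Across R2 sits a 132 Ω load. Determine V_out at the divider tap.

V_out ≈ 0.958 V

First combine the lower leg with the load: R2 ‖ R_L = 10.66 Ω.
Then V_out = V_supply · R2'/(R1 + R2') = 6.79 × 10.66/75.56 = 0.9582 V.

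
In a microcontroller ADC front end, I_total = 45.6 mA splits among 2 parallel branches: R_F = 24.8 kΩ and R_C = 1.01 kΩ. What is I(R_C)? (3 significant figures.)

I ≈ 43.8 mA

With just two branches, the current splits inversely with resistance.
So I = 45.6 × 24.8/25.81 = 43.82 mA.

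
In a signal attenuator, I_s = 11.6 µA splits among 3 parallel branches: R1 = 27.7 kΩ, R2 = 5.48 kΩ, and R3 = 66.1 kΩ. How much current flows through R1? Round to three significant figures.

Conductances: ΣG = 1/27.7 + 1/5.48 + 1/66.1 = 0.2337 (1/kΩ).
By the current-divider rule, I = I_s · G_k/ΣG = 11.6 × 0.1545 = 1.792 µA.

I ≈ 1.79 µA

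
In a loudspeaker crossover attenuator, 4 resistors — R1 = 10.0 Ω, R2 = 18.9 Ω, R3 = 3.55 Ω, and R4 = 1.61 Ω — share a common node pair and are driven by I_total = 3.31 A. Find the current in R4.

Total conductance ΣG = 1/10.0 + 1/18.9 + 1/3.55 + 1/1.61 = 1.056 (units of 1/Ω).
By the current-divider rule, I = I_total · G_k/ΣG = 3.31 × 0.5883 = 1.947 A.

I ≈ 1.95 A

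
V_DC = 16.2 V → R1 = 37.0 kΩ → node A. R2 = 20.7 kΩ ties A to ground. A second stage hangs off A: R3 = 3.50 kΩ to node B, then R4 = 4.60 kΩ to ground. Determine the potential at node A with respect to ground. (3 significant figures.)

The second stage (R3 + R4 = 8.100 kΩ) loads node A in parallel with R2.
R2 ‖ (R3+R4) = 5.822 kΩ.
First divider: V_A = V_DC · 5.822/(37.0 + 5.822) = 2.202 V.

V_A ≈ 2.20 V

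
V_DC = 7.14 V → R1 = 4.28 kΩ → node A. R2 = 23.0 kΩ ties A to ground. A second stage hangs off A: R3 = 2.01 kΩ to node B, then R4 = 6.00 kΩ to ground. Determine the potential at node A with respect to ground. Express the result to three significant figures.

V_A ≈ 4.15 V

Node A sees R2 in parallel with the series input of stage 2, R3 + R4 = 8.010 kΩ.
R2 ‖ (R3+R4) = 5.941 kΩ.
First divider: V_A = V_DC · 5.941/(4.28 + 5.941) = 4.150 V.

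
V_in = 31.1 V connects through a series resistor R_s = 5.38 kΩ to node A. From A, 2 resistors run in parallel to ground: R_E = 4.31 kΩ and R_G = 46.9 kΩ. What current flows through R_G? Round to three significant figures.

I ≈ 0.281 mA

Parallel bank: R_p = 1/(1/4.31 + 1/46.9) = 3.947 kΩ.
V_A by voltage divider: V_A = 31.1 × 3.947/(5.38 + 3.947) = 13.16 V.
Branch current I = V_A/R_G = 13.16/46.9 = 0.2806 mA.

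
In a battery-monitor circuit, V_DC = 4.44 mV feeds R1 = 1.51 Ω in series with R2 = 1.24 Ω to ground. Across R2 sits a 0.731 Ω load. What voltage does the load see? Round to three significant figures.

V_out ≈ 1.04 mV

The load sits in parallel with R2, giving an effective lower resistance R2' = R2·R_L/(R2+R_L) = 0.4599 Ω.
Then V_out = V_DC · R2'/(R1 + R2') = 4.44 × 0.4599/1.970 = 1.037 mV.
(Unloaded it would be 2.00 mV; the load pulls it down.)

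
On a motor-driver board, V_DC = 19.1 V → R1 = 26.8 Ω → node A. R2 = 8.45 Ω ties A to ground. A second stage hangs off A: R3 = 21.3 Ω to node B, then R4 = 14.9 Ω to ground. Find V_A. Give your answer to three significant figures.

The second stage (R3 + R4 = 36.20 Ω) loads node A in parallel with R2.
R2 ‖ (R3+R4) = 6.851 Ω.
First divider: V_A = V_DC · 6.851/(26.8 + 6.851) = 3.888 V.

V_A ≈ 3.89 V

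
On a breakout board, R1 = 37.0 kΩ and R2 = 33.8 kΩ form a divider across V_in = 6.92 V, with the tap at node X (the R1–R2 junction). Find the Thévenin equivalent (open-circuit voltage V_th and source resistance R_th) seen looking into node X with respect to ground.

V_th ≈ 3.30 V, R_th ≈ 17.7 kΩ

Open-circuit (no load on X): V_th = V_in · R2/(R1 + R2) = 6.92 × 33.8/(37.00 + 33.8) = 3.304 V.
Zeroing V_in shorts the top of R1 to ground, so R_th = R1 ‖ R2 = 17.66 kΩ.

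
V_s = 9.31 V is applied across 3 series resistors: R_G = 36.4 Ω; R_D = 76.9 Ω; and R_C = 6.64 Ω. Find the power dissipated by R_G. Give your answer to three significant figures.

ΣR = 119.9 Ω → I = 9.31/119.9 = 0.07762 A.
V(R_G) = I·R = 2.825 V; P = V·I = 2.825 × 0.07762 = 0.2193 W.

P ≈ 0.219 W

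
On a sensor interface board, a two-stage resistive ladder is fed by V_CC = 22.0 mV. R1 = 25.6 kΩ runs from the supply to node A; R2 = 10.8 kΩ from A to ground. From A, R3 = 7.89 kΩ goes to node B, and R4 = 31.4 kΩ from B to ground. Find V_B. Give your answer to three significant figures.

V_B ≈ 4.37 mV

The second stage (R3 + R4 = 39.29 kΩ) loads node A in parallel with R2.
R2 ‖ (R3+R4) = 8.471 kΩ.
So V_A = 22.0 × 0.2486 = 5.470 mV.
V_B = V_A × 0.7992 = 4.372 mV.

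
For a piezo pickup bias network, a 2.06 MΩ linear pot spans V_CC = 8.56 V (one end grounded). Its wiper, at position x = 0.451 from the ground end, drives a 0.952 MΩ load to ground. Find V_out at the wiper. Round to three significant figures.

The pot divides into 1.131 MΩ above the wiper and 0.9291 MΩ below.
Lower segment in parallel with the load: 0.9291 ‖ 0.952 = 0.4702 MΩ.
Then V_out = V_CC · 0.4702/(1.131 + 0.4702) = 2.514 V.
(Unloaded: V_out = x·V_CC = 3.86 V.)

V_out ≈ 2.51 V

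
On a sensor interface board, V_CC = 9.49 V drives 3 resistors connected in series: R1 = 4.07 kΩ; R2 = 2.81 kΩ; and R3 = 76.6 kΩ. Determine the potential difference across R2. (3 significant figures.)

V ≈ 0.319 V

Total series resistance ΣR = 4.07 + 2.81 + 76.6 = 83.48 kΩ.
V = V_CC · R/ΣR = 9.49 × 0.03366 = 0.3194 V.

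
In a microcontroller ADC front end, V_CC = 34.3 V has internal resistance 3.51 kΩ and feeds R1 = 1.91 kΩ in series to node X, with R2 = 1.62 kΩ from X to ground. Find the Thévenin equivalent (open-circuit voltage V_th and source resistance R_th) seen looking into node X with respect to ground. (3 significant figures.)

V_th ≈ 7.89 V, R_th ≈ 1.25 kΩ

R1' = 3.51 + 1.91 = 5.420 kΩ (source resistance + R1).
With X open, the divider is unloaded: V_th = 34.3 × 1.62/7.040 = 7.893 V.
Looking into X with the source shorted: R_th = R1'·R2/(R1'+R2) = 5.420 × 1.62/7.040 = 1.247 kΩ.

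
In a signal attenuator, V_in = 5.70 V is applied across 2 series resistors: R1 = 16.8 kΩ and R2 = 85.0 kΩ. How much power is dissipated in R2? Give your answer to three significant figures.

P ≈ 0.266 mW

Series current I = V_in/ΣR = 5.70/101.8 = 0.05599 mA.
P(R2) = I²·R2 = (0.05599)² × 85.0 = 0.2665 mW.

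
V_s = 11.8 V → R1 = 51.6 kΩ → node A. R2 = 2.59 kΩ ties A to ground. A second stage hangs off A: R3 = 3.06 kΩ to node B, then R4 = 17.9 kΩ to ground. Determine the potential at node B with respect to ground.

V_B ≈ 0.431 V

The second stage (R3 + R4 = 20.96 kΩ) loads node A in parallel with R2.
Effective lower resistance at A: R2 ‖ 20.96 = 2.305 kΩ.
So V_A = 11.8 × 0.04276 = 0.5046 V.
Then the unloaded second divider: V_B = V_A × R4/(R3+R4) = 0.5046 × 0.8540 = 0.4309 V.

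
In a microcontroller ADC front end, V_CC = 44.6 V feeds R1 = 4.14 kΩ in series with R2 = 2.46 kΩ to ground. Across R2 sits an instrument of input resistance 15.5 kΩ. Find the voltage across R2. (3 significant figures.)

V_out ≈ 15.1 V

R2 ‖ R_L = (2.46 × 15.5)/(2.46 + 15.5) = 2.123 kΩ.
Voltage divider with the loaded lower leg: V_out = 44.6 × 2.123/(4.14 + 2.123) = 44.6 × 0.3390 = 15.12 V.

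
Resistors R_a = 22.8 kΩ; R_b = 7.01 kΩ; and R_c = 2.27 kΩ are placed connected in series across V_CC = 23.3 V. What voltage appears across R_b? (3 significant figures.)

ΣR = 22.8 + 7.01 + 2.27 = 32.08 kΩ.
V = V_CC · R/ΣR = 23.3 × 0.2185 = 5.091 V.

V ≈ 5.09 V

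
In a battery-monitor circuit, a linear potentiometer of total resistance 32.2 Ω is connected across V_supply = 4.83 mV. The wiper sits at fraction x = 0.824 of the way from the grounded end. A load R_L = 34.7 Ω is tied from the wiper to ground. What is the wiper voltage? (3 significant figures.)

Split the track: R_lower = x·R_p = 26.53 Ω, R_upper = (1−x)·R_p = 5.667 Ω.
R_L loads the lower segment: effective lower R = 15.04 Ω.
V_out = 4.83 × 15.04/(5.667 + 15.04) = 3.508 mV.

V_out ≈ 3.51 mV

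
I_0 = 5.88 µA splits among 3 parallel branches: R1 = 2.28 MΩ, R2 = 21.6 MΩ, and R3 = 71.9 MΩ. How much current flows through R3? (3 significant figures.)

I ≈ 0.164 µA

Conductances: ΣG = 1/2.28 + 1/21.6 + 1/71.9 = 0.4988 (1/MΩ).
Current divider: I(R3) = I_0 · G_k/ΣG = 5.88 × (0.01391/0.4988) = 5.88 × 0.02788 = 0.1640 µA.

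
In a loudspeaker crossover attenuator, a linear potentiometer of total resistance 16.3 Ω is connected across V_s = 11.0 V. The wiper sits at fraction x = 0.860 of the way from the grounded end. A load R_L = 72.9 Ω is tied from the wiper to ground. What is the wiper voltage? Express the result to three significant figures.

The pot divides into 2.282 Ω above the wiper and 14.02 Ω below.
Lower segment in parallel with the load: 14.02 ‖ 72.9 = 11.76 Ω.
V_out = 11.0 × 11.76/(2.282 + 11.76) = 9.212 V.
(Unloaded: V_out = x·V_s = 9.46 V.)

V_out ≈ 9.21 V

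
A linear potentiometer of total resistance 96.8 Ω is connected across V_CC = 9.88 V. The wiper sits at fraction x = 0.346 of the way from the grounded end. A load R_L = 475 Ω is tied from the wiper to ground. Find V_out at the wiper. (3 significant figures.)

The pot divides into 63.31 Ω above the wiper and 33.49 Ω below.
(x·R_p) ‖ R_L = 31.29 Ω.
V_out = 9.88 × 31.29/(63.31 + 31.29) = 3.268 V.

V_out ≈ 3.27 V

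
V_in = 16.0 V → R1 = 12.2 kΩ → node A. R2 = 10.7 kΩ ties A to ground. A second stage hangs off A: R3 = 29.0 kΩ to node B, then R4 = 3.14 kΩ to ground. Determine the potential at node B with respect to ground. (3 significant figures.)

V_B ≈ 0.620 V

The second stage (R3 + R4 = 32.14 kΩ) loads node A in parallel with R2.
R2 ‖ (R3+R4) = 8.027 kΩ.
V_A = 16.0 × 8.027/(12.2 + 8.027) = 6.350 V.
Stage 2 is unloaded, so V_B = V_A · R4/(R3+R4) = 6.350 × 3.14/32.14 = 0.6204 V.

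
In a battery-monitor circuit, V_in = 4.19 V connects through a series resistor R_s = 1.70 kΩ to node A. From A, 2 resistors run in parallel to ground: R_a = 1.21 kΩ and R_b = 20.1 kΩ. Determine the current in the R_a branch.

I ≈ 1.39 mA

Parallel bank: R_p = 1/(1/1.21 + 1/20.1) = 1.141 kΩ.
Node voltage V_A = V_in · R_p/(R_s + R_p) = 4.19 × 0.4017 = 1.683 V.
I(R_a) = V_A / R_a = 1.683/1.21 = 1.391 mA.
(Equivalently: I_total = 1.475 mA, then current-divider fraction G_k/ΣG = 0.9432.)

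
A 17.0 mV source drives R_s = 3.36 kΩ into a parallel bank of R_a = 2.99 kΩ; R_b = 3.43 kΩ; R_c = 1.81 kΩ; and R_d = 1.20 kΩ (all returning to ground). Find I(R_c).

I ≈ 1.21 µA

Equivalent of the parallel group: R_p = 0.4971 kΩ.
V_A = 17.0 × 0.4971/3.857 = 2.191 mV.
Branch current I = V_A/R_c = 2.191/1.81 = 1.210 µA.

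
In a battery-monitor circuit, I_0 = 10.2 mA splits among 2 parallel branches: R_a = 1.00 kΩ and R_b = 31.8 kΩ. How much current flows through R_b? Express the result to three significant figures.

I ≈ 0.311 mA

Two-branch current divider: I_k = I_0 · R_other/(R_1 + R_2).
So I = 10.2 × 1.00/32.80 = 0.3110 mA.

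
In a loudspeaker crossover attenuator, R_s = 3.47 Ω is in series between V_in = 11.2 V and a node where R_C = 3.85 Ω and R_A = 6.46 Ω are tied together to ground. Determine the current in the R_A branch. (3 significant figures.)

I ≈ 0.711 A

Parallel bank: R_p = 1/(1/3.85 + 1/6.46) = 2.412 Ω.
V_A = 11.2 × 2.412/5.882 = 4.593 V.
I(R_A) = V_A / R_A = 4.593/6.46 = 0.7110 A.
(Equivalently: I_total = 1.904 A, then current-divider fraction G_k/ΣG = 0.3734.)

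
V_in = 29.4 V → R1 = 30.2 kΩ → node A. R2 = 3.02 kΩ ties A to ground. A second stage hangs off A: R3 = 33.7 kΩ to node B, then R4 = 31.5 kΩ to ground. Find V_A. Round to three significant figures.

The second stage (R3 + R4 = 65.20 kΩ) loads node A in parallel with R2.
R2 ‖ (R3+R4) = 2.886 kΩ.
So V_A = 29.4 × 0.08724 = 2.565 V.

V_A ≈ 2.56 V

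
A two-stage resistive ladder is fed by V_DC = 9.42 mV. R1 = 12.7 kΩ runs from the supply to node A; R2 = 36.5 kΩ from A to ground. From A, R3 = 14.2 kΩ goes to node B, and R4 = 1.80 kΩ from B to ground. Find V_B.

V_B ≈ 0.495 mV

The second stage (R3 + R4 = 16.00 kΩ) loads node A in parallel with R2.
R2 ‖ (R3+R4) = 11.12 kΩ.
So V_A = 9.42 × 0.4669 = 4.398 mV.
V_B = V_A × 0.1125 = 0.4948 mV.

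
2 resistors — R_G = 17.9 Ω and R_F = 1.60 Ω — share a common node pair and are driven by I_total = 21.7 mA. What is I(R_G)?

I ≈ 1.78 mA

For two parallel branches, I_k = I_total · (other R)/(sum of R).
So I = 21.7 × 1.60/19.50 = 1.781 mA.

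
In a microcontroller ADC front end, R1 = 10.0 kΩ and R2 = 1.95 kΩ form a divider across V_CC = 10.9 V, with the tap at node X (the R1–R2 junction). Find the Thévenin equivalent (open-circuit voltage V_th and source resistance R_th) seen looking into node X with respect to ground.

V_th is the unloaded tap voltage: V_CC · R2/(R1+R2) = 10.9 × 0.1632 = 1.779 V.
Zeroing V_CC shorts the top of R1 to ground, so R_th = R1 ‖ R2 = 1.632 kΩ.

V_th ≈ 1.78 V, R_th ≈ 1.63 kΩ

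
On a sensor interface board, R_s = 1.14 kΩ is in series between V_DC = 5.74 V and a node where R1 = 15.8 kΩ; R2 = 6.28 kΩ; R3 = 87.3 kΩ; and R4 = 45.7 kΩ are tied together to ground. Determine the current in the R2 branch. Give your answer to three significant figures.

I ≈ 0.708 mA

Equivalent of the parallel group: R_p = 3.908 kΩ.
V_A by voltage divider: V_A = 5.74 × 3.908/(1.14 + 3.908) = 4.444 V.
I(R2) = V_A / R2 = 4.444/6.28 = 0.7076 mA.
(Check via current divider: I_total = 1.137 mA; share G_k/ΣG = 0.6223 → same result.)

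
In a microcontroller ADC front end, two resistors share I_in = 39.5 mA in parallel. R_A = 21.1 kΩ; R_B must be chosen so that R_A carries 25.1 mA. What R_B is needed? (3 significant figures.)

R_B ≈ 36.8 kΩ

Two-branch current divider: I_A = I_in · R_B/(R_A + R_B).
With f = 0.6354, R_B = R_A · f/(1−f) = 21.1 × 1.743 = 36.78 kΩ.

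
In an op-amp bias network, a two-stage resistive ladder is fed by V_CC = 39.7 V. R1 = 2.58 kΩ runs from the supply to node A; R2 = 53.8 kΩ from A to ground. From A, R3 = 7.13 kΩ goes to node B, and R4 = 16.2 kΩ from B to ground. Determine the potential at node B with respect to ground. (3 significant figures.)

Looking into the second stage from A: R3 + R4 = 23.33 kΩ appears in parallel with R2.
R2 ‖ (R3+R4) = 16.27 kΩ.
So V_A = 39.7 × 0.8632 = 34.27 V.
V_B = V_A × 0.6944 = 23.79 V.

V_B ≈ 23.8 V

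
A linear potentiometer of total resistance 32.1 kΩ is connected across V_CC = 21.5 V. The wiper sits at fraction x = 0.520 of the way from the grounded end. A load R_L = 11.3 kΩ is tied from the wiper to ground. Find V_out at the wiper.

V_out ≈ 6.54 V

Lower segment x·R_p = 16.69 kΩ; upper segment (1−x)·R_p = 15.41 kΩ.
(x·R_p) ‖ R_L = 6.738 kΩ.
Then V_out = V_CC · 6.738/(15.41 + 6.738) = 6.542 V.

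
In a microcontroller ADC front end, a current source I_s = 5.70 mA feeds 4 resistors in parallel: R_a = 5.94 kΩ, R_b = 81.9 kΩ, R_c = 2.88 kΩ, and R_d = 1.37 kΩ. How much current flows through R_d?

ΣG = 1/5.94 + 1/81.9 + 1/2.88 + 1/1.37 = 1.258.
Current divider: I(R_d) = I_s · G_k/ΣG = 5.70 × (0.7299/1.258) = 5.70 × 0.5804 = 3.308 mA.

I ≈ 3.31 mA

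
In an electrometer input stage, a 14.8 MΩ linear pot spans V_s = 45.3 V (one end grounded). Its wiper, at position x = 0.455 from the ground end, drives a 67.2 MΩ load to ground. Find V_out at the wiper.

The pot divides into 8.066 MΩ above the wiper and 6.734 MΩ below.
R_L loads the lower segment: effective lower R = 6.121 MΩ.
V_out = 45.3 × 6.121/(8.066 + 6.121) = 19.54 V.
(Unloaded: V_out = x·V_s = 20.6 V.)

V_out ≈ 19.5 V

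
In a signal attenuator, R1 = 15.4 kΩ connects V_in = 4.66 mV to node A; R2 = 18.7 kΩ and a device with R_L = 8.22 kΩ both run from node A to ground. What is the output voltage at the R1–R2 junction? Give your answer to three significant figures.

The load sits in parallel with R2, giving an effective lower resistance R2' = R2·R_L/(R2+R_L) = 5.710 kΩ.
Then V_out = V_in · R2'/(R1 + R2') = 4.66 × 5.710/21.11 = 1.260 mV.

V_out ≈ 1.26 mV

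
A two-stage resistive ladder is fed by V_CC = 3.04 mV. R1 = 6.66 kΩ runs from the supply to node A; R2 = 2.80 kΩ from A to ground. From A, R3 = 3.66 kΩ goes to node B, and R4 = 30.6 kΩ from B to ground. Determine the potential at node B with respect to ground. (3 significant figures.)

V_B ≈ 0.760 mV

Looking into the second stage from A: R3 + R4 = 34.26 kΩ appears in parallel with R2.
Effective lower resistance at A: R2 ‖ 34.26 = 2.588 kΩ.
So V_A = 3.04 × 0.2799 = 0.8508 mV.
Then the unloaded second divider: V_B = V_A × R4/(R3+R4) = 0.8508 × 0.8932 = 0.7599 mV.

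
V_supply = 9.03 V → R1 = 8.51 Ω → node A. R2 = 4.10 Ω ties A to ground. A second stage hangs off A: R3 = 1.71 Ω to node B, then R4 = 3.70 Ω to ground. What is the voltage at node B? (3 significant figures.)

V_B ≈ 1.33 V

The second stage (R3 + R4 = 5.410 Ω) loads node A in parallel with R2.
Effective lower resistance at A: R2 ‖ 5.410 = 2.332 Ω.
First divider: V_A = V_supply · 2.332/(8.51 + 2.332) = 1.943 V.
V_B = V_A × 0.6839 = 1.329 V.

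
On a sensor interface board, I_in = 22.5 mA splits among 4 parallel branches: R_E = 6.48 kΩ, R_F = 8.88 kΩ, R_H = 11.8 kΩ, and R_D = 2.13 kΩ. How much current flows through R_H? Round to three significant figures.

ΣG = 1/6.48 + 1/8.88 + 1/11.8 + 1/2.13 = 0.8212.
R_H takes the fraction G_k/ΣG = 0.08475/0.8212 = 0.1032, so I = 22.5 × 0.1032 = 2.322 mA.

I ≈ 2.32 mA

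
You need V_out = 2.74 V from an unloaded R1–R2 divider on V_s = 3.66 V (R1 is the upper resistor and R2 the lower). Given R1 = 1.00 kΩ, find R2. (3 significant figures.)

R2 ≈ 2.98 kΩ

Required fraction k = V_out/V_s = 0.7486.
So R2 = R1 · V_out/(V_s − V_out) = 1.00 × 2.74/(3.66 − 2.74) = 1.00 × 2.978 = 2.978 kΩ.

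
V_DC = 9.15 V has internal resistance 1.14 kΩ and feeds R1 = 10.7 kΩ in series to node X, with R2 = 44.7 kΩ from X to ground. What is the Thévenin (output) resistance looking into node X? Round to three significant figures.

R1' = 1.14 + 10.7 = 11.84 kΩ (source resistance + R1).
Zeroing V_DC shorts the top of R1' to ground, so R_th = R1' ‖ R2 = 9.361 kΩ.

R_th ≈ 9.36 kΩ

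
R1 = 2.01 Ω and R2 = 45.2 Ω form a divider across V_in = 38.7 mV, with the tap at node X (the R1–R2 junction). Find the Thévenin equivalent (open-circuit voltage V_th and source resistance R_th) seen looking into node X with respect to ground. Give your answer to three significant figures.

V_th ≈ 37.1 mV, R_th ≈ 1.92 Ω

V_th is the unloaded tap voltage: V_in · R2/(R1+R2) = 38.7 × 0.9574 = 37.05 mV.
Zeroing V_in shorts the top of R1 to ground, so R_th = R1 ‖ R2 = 1.924 Ω.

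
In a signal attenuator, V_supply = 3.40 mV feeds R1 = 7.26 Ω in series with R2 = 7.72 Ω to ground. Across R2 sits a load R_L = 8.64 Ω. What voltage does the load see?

V_out ≈ 1.22 mV

First combine the lower leg with the load: R2 ‖ R_L = 4.077 Ω.
Then V_out = V_supply · R2'/(R1 + R2') = 3.40 × 4.077/11.34 = 1.223 mV.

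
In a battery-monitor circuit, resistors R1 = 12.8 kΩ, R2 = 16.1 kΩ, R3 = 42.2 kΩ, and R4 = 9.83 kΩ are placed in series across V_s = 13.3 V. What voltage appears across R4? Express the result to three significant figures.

Total series resistance ΣR = 12.8 + 16.1 + 42.2 + 9.83 = 80.93 kΩ.
Voltage divider: V = V_s · (9.830 / 80.93) = 13.3 × 0.1215 = 1.615 V.

V ≈ 1.62 V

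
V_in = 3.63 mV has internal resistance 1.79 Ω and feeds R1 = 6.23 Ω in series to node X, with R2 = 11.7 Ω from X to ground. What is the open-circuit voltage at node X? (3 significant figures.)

V_th ≈ 2.15 mV

R1' = 1.79 + 6.23 = 8.020 Ω (source resistance + R1).
With X open, the divider is unloaded: V_th = 3.63 × 11.7/19.72 = 2.154 mV.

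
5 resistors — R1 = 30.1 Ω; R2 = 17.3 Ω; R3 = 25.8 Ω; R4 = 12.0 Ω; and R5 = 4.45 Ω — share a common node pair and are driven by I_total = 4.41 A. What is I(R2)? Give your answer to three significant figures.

Conductances: ΣG = 1/30.1 + 1/17.3 + 1/25.8 + 1/12.0 + 1/4.45 = 0.4378 (1/Ω).
Current divider: I(R2) = I_total · G_k/ΣG = 4.41 × (0.05780/0.4378) = 4.41 × 0.1320 = 0.5822 A.

I ≈ 0.582 A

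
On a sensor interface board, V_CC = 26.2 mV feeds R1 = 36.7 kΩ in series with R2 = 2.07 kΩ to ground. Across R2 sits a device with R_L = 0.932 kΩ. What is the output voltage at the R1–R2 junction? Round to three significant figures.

First combine the lower leg with the load: R2 ‖ R_L = 0.6427 kΩ.
Voltage divider with the loaded lower leg: V_out = 26.2 × 0.6427/(36.7 + 0.6427) = 26.2 × 0.01721 = 0.4509 mV.

V_out ≈ 0.451 mV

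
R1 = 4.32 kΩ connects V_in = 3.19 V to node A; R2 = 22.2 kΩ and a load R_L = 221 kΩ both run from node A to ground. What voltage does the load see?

V_out ≈ 2.63 V

The load sits in parallel with R2, giving an effective lower resistance R2' = R2·R_L/(R2+R_L) = 20.17 kΩ.
Now apply the divider: V_out = 3.19 × 0.8236 = 2.627 V.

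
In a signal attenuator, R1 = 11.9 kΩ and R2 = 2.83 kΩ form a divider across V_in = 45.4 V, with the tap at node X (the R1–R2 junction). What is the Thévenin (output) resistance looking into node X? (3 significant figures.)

R_th ≈ 2.29 kΩ

Looking into X with the source shorted: R_th = R1·R2/(R1+R2) = 11.90 × 2.83/14.73 = 2.286 kΩ.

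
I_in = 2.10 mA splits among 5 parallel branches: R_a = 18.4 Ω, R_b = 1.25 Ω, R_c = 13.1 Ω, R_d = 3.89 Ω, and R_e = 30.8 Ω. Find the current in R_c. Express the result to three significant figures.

I ≈ 0.131 mA

Conductances: ΣG = 1/18.4 + 1/1.25 + 1/13.1 + 1/3.89 + 1/30.8 = 1.220 (1/Ω).
By the current-divider rule, I = I_in · G_k/ΣG = 2.10 × 0.06256 = 0.1314 mA.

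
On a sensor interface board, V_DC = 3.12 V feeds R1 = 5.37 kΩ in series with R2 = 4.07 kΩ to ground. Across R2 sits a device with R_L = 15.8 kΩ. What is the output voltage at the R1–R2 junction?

V_out ≈ 1.17 V

The load sits in parallel with R2, giving an effective lower resistance R2' = R2·R_L/(R2+R_L) = 3.236 kΩ.
Voltage divider with the loaded lower leg: V_out = 3.12 × 3.236/(5.37 + 3.236) = 3.12 × 0.3760 = 1.173 V.
(Unloaded it would be 1.35 V; the load pulls it down.)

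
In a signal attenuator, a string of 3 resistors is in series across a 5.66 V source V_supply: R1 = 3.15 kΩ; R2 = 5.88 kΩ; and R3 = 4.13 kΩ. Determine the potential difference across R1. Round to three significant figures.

ΣR = 3.15 + 5.88 + 4.13 = 13.16 kΩ.
By the voltage-divider rule, V = 5.66 × 3.150/13.16 = 1.355 V.

V ≈ 1.35 V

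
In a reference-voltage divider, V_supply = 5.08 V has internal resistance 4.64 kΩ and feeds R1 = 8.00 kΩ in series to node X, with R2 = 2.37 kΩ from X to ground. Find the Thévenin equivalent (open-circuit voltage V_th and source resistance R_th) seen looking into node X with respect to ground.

R1' = 4.64 + 8.00 = 12.64 kΩ (source resistance + R1).
With X open, the divider is unloaded: V_th = 5.08 × 2.37/15.01 = 0.8021 V.
With V_supply suppressed (replaced by a short), R_th = R1' ‖ R2 = (12.64 × 2.37)/(12.64 + 2.37) = 1.996 kΩ.

V_th ≈ 0.802 V, R_th ≈ 2.00 kΩ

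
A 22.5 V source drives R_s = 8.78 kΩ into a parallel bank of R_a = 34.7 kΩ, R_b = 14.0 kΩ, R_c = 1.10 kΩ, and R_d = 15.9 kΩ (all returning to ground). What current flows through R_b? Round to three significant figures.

Combine the parallel branches: R_p = (1/34.7 + 1/14.0 + 1/1.10 + 1/15.9)⁻¹ = 0.9326 kΩ.
V_A = 22.5 × 0.9326/9.713 = 2.161 V.
Branch current I = V_A/R_b = 2.161/14.0 = 0.1543 mA.

I ≈ 0.154 mA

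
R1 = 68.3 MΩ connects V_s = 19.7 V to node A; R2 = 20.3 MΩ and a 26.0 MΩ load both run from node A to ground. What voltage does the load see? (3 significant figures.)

V_out ≈ 2.82 V

The load sits in parallel with R2, giving an effective lower resistance R2' = R2·R_L/(R2+R_L) = 11.40 MΩ.
Voltage divider with the loaded lower leg: V_out = 19.7 × 11.40/(68.3 + 11.40) = 19.7 × 0.1430 = 2.818 V.
(Unloaded it would be 4.51 V; the load pulls it down.)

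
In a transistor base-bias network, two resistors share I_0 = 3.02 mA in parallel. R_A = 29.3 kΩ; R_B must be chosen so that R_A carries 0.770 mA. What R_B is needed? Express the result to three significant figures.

Two-branch current divider: I_A = I_0 · R_B/(R_A + R_B).
0.770/3.02 = R_B/(R_A + R_B) → R_B = R_A · (0.2550)/(1 − 0.2550) = 29.3 × 0.3422 = 10.03 kΩ.

R_B ≈ 10.0 kΩ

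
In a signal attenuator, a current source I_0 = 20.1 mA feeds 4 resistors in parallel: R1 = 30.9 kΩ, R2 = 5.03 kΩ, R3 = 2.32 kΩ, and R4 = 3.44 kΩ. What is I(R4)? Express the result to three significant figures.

I ≈ 6.13 mA

Total conductance ΣG = 1/30.9 + 1/5.03 + 1/2.32 + 1/3.44 = 0.9529 (units of 1/kΩ).
R4 takes the fraction G_k/ΣG = 0.2907/0.9529 = 0.3051, so I = 20.1 × 0.3051 = 6.132 mA.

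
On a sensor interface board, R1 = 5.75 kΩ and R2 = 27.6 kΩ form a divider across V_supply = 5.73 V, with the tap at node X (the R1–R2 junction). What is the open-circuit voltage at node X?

Open-circuit (no load on X): V_th = V_supply · R2/(R1 + R2) = 5.73 × 27.6/(5.750 + 27.6) = 4.742 V.

V_th ≈ 4.74 V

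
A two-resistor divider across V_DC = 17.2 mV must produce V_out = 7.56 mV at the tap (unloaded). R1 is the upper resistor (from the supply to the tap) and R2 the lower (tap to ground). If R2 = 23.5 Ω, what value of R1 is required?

V_out/V_DC = R2/(R1+R2) = 0.4395.
R1 = R2·(1/k − 1) = 23.5 × 1.275 = 29.97 Ω.

R1 ≈ 30.0 Ω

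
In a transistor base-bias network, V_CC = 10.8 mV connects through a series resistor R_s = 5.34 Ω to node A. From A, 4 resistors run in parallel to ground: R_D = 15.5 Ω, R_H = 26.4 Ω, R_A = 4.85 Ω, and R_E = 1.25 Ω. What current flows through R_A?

Parallel bank: R_p = 1/(1/15.5 + 1/26.4 + 1/4.85 + 1/1.25) = 0.9021 Ω.
V_A = 10.8 × 0.9021/6.242 = 1.561 mV.
Branch current I = V_A/R_A = 1.561/4.85 = 0.3218 mA.

I ≈ 0.322 mA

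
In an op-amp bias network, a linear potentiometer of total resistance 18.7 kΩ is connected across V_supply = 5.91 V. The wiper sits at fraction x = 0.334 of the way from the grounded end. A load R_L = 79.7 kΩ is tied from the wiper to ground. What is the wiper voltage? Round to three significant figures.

V_out ≈ 1.88 V

Split the track: R_lower = x·R_p = 6.246 kΩ, R_upper = (1−x)·R_p = 12.45 kΩ.
(x·R_p) ‖ R_L = 5.792 kΩ.
V_out = 5.91 × 5.792/(12.45 + 5.792) = 1.876 V.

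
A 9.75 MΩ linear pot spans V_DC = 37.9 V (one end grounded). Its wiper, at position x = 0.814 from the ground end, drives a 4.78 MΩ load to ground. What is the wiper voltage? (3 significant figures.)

Lower segment x·R_p = 7.936 MΩ; upper segment (1−x)·R_p = 1.814 MΩ.
Lower segment in parallel with the load: 7.936 ‖ 4.78 = 2.983 MΩ.
Loaded-divider output: V_out = 37.9 × 0.6219 = 23.57 V.

V_out ≈ 23.6 V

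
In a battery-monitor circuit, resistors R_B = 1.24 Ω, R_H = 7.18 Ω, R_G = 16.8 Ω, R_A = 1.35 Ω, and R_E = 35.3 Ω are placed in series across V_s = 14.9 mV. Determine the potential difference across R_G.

V ≈ 4.05 mV

Series total: ΣR = 1.24 + 7.18 + 16.8 + 1.35 + 35.3 = 61.87 Ω.
V = V_s · R/ΣR = 14.9 × 0.2715 = 4.046 mV.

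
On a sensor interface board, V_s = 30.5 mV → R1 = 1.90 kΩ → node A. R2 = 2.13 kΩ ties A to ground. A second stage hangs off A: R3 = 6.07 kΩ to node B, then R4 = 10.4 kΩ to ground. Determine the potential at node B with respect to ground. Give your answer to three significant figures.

V_B ≈ 9.59 mV

The second stage (R3 + R4 = 16.47 kΩ) loads node A in parallel with R2.
R2 ‖ (R3+R4) = 1.886 kΩ.
First divider: V_A = V_s · 1.886/(1.90 + 1.886) = 15.19 mV.
Then the unloaded second divider: V_B = V_A × R4/(R3+R4) = 15.19 × 0.6315 = 9.594 mV.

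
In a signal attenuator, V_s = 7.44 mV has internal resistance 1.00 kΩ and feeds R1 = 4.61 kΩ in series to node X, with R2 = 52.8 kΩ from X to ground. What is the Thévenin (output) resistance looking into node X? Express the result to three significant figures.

R1' = 1.00 + 4.61 = 5.610 kΩ (source resistance + R1).
With V_s suppressed (replaced by a short), R_th = R1' ‖ R2 = (5.610 × 52.8)/(5.610 + 52.8) = 5.071 kΩ.

R_th ≈ 5.07 kΩ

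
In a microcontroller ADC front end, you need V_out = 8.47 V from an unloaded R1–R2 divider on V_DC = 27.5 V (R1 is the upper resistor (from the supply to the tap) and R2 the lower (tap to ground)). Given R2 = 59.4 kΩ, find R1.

V_out/V_DC = R2/(R1+R2) = 0.3080.
Rearranging, R1 = R2·(1−k)/k = 59.4 × 2.247 = 133.5 kΩ.

R1 ≈ 133 kΩ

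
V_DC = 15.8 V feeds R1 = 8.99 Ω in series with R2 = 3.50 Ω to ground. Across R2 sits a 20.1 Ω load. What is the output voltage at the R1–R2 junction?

V_out ≈ 3.93 V

The load sits in parallel with R2, giving an effective lower resistance R2' = R2·R_L/(R2+R_L) = 2.981 Ω.
Then V_out = V_DC · R2'/(R1 + R2') = 15.8 × 2.981/11.97 = 3.934 V.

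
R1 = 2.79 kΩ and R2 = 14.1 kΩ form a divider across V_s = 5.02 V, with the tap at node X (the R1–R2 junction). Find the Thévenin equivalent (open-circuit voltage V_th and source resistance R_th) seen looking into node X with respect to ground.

V_th ≈ 4.19 V, R_th ≈ 2.33 kΩ

Open-circuit (no load on X): V_th = V_s · R2/(R1 + R2) = 5.02 × 14.1/(2.790 + 14.1) = 4.191 V.
With V_s suppressed (replaced by a short), R_th = R1 ‖ R2 = (2.790 × 14.1)/(2.790 + 14.1) = 2.329 kΩ.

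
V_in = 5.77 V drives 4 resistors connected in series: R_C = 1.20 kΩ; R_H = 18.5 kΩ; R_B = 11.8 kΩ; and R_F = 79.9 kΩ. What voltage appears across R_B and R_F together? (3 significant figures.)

Total series resistance ΣR = 1.20 + 18.5 + 11.8 + 79.9 = 111.4 kΩ.
R_{R_B..R_F} = 11.8 + 79.9 = 91.70 kΩ.
By the voltage-divider rule, V = 5.77 × 91.70/111.4 = 4.750 V.

V ≈ 4.75 V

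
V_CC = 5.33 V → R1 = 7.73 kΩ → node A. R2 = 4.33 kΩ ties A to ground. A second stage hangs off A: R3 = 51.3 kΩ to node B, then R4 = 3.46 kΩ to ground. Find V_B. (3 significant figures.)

V_B ≈ 0.115 V

Node A sees R2 in parallel with the series input of stage 2, R3 + R4 = 54.76 kΩ.
Effective lower resistance at A: R2 ‖ 54.76 = 4.013 kΩ.
First divider: V_A = V_CC · 4.013/(7.73 + 4.013) = 1.821 V.
Then the unloaded second divider: V_B = V_A × R4/(R3+R4) = 1.821 × 0.06318 = 0.1151 V.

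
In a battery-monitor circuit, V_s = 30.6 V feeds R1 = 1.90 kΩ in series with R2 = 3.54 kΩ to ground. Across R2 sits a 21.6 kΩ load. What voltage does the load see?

R2 ‖ R_L = (3.54 × 21.6)/(3.54 + 21.6) = 3.042 kΩ.
Voltage divider with the loaded lower leg: V_out = 30.6 × 3.042/(1.90 + 3.042) = 30.6 × 0.6155 = 18.83 V.
(Unloaded it would be 19.9 V; the load pulls it down.)

V_out ≈ 18.8 V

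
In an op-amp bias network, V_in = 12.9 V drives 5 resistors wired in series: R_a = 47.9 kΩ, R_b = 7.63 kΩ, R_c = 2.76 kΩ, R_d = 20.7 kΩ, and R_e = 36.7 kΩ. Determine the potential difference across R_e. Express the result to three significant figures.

Total series resistance ΣR = 47.9 + 7.63 + 2.76 + 20.7 + 36.7 = 115.7 kΩ.
Voltage divider: V = V_in · (36.70 / 115.7) = 12.9 × 0.3172 = 4.092 V.

V ≈ 4.09 V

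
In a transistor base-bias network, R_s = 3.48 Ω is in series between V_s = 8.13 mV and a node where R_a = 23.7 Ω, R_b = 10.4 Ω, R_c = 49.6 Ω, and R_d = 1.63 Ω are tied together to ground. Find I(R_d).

Combine the parallel branches: R_p = (1/23.7 + 1/10.4 + 1/49.6 + 1/1.63)⁻¹ = 1.295 Ω.
V_A = 8.13 × 1.295/4.775 = 2.205 mV.
Branch current I = V_A/R_d = 2.205/1.63 = 1.353 mA.
(Check via current divider: I_total = 1.703 mA; share G_k/ΣG = 0.7947 → same result.)

I ≈ 1.35 mA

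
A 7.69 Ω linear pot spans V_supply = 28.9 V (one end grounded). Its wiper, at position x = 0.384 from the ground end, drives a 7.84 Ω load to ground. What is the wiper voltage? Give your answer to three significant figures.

Split the track: R_lower = x·R_p = 2.953 Ω, R_upper = (1−x)·R_p = 4.737 Ω.
(x·R_p) ‖ R_L = 2.145 Ω.
V_out = 28.9 × 2.145/(4.737 + 2.145) = 9.008 V.
(Unloaded: V_out = x·V_supply = 11.1 V.)

V_out ≈ 9.01 V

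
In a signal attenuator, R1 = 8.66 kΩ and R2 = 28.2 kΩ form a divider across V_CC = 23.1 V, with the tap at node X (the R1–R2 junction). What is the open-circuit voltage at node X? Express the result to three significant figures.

V_th is the unloaded tap voltage: V_CC · R2/(R1+R2) = 23.1 × 0.7651 = 17.67 V.

V_th ≈ 17.7 V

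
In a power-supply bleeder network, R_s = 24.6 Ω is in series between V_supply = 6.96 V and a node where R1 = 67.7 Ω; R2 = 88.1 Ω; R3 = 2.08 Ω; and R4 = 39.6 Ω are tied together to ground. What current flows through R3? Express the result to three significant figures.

I ≈ 0.237 A

Parallel bank: R_p = 1/(1/67.7 + 1/88.1 + 1/2.08 + 1/39.6) = 1.879 Ω.
V_A = 6.96 × 1.879/26.48 = 0.4939 V.
Branch current I = V_A/R3 = 0.4939/2.08 = 0.2375 A.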